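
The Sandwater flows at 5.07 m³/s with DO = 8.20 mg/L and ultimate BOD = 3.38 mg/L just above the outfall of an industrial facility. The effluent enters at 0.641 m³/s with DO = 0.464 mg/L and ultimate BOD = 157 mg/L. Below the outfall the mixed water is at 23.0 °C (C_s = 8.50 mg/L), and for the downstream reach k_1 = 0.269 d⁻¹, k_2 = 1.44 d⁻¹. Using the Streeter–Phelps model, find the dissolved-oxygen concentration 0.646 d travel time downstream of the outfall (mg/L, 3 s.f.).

Mixed DO = (5.07×8.20 + 0.641×0.464)/(5.07+0.641) = 41.87/5.711 = 7.332 mg/L.
Mixed L₀ = (5.07×3.38 + 0.641×157)/(5.711) = 117.8/5.711 = 20.62 mg/L.
Initial deficit D₀ = C_s − DO₀ = 8.50 − 7.332 = 1.168 mg/L.
D(0.646) = [0.269×20.62/(1.44−0.269)](e^(−0.269×0.646) − e^(−1.44×0.646)) + 1.168 e^(−1.44×0.646)
= 4.737 × (0.8405 − 0.3945) + 1.168 × 0.3945 = 2.574 mg/L.
DO = 8.50 − 2.574 = 5.926 mg/L.

DO ≈ 5.93 mg/L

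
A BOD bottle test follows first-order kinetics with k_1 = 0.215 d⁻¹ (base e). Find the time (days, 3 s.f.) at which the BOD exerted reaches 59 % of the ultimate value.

t ≈ 4.15 d

y/L₀ = 1 − e^(−k_1 t) = 0.59 ⇒ e^(−k_1 t) = 0.410
t = −ln(0.410) / 0.215 = 0.8916 / 0.215 = 4.147 d.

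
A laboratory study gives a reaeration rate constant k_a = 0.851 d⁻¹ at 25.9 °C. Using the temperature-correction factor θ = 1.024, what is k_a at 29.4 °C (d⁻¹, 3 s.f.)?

k_a(T₂) = k_a(T₁) · θ^(T₂−T₁) = 0.851 × 1.024^(29.4−25.9)
= 0.851 × 1.024^3.50 = 0.851 × 1.087 = 0.9247 d⁻¹.

k_a ≈ 0.925 d⁻¹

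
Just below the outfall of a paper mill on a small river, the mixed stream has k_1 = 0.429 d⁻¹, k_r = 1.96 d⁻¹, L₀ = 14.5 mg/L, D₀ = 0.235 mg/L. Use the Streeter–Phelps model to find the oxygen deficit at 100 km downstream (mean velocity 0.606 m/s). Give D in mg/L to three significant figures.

D ≈ 1.70 mg/L

Travel time t = x/v = 100 km / (0.606 m/s) = 100000 m / 0.606 m/s = 165000 s = 1.910 d.
k_1 L₀/(k_r−k_1) = 0.429×14.5/(1.96−0.429) = 6.220/1.531 = 4.063 mg/L.
e^(−k_1 t) = e^(−0.429×1.910) = 0.4407; e^(−k_r t) = e^(−1.96×1.910) = 0.02367.
D = 4.063 × (0.4407 − 0.02367) + 0.235 × 0.02367 = 1.694 + 0.005563 = 1.700 mg/L.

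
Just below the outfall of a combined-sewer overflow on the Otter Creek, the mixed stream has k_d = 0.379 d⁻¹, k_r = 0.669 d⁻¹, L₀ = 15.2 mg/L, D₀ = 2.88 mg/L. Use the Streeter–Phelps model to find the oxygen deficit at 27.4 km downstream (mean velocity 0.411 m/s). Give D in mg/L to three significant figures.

Travel time t = x/v = 27.4 km / (0.411 m/s) = 27400 m / 0.411 m/s = 66670 s = 0.7716 d.
k_d L₀/(k_r−k_d) = 0.379×15.2/(0.669−0.379) = 5.761/0.2900 = 19.86 mg/L.
e^(−k_d t) = e^(−0.379×0.7716) = 0.7464; e^(−k_r t) = e^(−0.669×0.7716) = 0.5968.
D = 19.86 × (0.7464 − 0.5968) + 2.88 × 0.5968 = 2.973 + 1.719 = 4.692 mg/L.

D ≈ 4.69 mg/L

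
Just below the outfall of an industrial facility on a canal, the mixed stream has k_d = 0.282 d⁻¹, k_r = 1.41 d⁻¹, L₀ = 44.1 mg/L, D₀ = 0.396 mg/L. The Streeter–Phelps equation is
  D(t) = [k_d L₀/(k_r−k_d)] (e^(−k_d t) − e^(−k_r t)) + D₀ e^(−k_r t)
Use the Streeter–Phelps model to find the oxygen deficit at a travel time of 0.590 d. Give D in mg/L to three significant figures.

D ≈ 4.71 mg/L

k_d L₀/(k_r−k_d) = 0.282×44.1/(1.41−0.282) = 12.44/1.128 = 11.03 mg/L.
e^(−k_d t) = e^(−0.282×0.5900) = 0.8467; e^(−k_r t) = e^(−1.41×0.5900) = 0.4352.
D = 11.03 × (0.8467 − 0.4352) + 0.396 × 0.4352 = 4.537 + 0.1723 = 4.709 mg/L.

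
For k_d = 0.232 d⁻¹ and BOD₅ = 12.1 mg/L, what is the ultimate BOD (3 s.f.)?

BOD₅ = L₀(1 − e^(−5k_d)) ⇒ L₀ = BOD₅ / (1 − e^(−5×0.232))
= 12.1 / (1 − 0.3135) = 12.1 / 0.6865 = 17.63 mg/L.

L₀ ≈ 17.6 mg/L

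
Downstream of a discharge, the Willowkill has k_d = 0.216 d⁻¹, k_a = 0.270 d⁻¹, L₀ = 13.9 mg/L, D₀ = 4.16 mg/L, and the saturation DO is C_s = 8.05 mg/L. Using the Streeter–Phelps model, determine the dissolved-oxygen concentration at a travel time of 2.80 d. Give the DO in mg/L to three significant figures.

k_d L₀/(k_a−k_d) = 0.216×13.9/(0.270−0.216) = 3.002/0.05400 = 55.60 mg/L.
e^(−k_d t) = e^(−0.216×2.800) = 0.5462; e^(−k_a t) = e^(−0.270×2.800) = 0.4695.
D = 55.60 × (0.5462 − 0.4695) + 4.16 × 0.4695 = 4.261 + 1.953 = 6.215 mg/L.
DO = C_s − D = 8.05 − 6.215 = 1.835 mg/L.

DO ≈ 1.84 mg/L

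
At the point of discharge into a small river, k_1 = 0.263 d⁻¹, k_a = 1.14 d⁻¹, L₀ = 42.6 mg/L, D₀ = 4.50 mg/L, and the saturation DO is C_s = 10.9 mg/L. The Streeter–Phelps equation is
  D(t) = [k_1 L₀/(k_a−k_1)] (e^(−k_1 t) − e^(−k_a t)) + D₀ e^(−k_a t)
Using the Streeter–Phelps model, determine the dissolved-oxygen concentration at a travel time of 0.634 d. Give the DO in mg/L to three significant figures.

k_1 L₀/(k_a−k_1) = 0.263×42.6/(1.14−0.263) = 11.20/0.8770 = 12.78 mg/L.
e^(−k_1 t) = e^(−0.263×0.6340) = 0.8464; e^(−k_a t) = e^(−1.14×0.6340) = 0.4854.
D = 12.78 × (0.8464 − 0.4854) + 4.50 × 0.4854 = 4.612 + 2.184 = 6.796 mg/L.
DO = C_s − D = 10.9 − 6.796 = 4.104 mg/L.

DO ≈ 4.10 mg/L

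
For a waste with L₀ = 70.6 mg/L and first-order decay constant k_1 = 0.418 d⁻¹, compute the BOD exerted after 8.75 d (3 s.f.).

y ≈ 68.8 mg/L

y_t = L₀(1 − e^(−k_1 t)) = 70.6 × (1 − e^(−0.418×8.75))
= 70.6 × (1 − 0.02580) = 70.6 × 0.9742 = 68.78 mg/L.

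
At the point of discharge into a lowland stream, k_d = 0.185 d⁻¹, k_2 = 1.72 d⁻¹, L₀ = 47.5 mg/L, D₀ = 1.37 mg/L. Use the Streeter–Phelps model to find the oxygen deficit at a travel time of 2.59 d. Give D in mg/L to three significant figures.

k_d L₀/(k_2−k_d) = 0.185×47.5/(1.72−0.185) = 8.787/1.535 = 5.725 mg/L.
e^(−k_d t) = e^(−0.185×2.590) = 0.6193; e^(−k_2 t) = e^(−1.72×2.590) = 0.01162.
D = 5.725 × (0.6193 − 0.01162) + 1.37 × 0.01162 = 3.479 + 0.01592 = 3.495 mg/L.

D ≈ 3.49 mg/L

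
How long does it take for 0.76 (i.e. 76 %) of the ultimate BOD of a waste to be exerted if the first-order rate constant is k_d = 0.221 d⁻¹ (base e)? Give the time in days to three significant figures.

y/L₀ = 1 − e^(−k_d t) = 0.76 ⇒ e^(−k_d t) = 0.240
t = −ln(0.240) / 0.221 = 1.427 / 0.221 = 6.458 d.

t ≈ 6.46 d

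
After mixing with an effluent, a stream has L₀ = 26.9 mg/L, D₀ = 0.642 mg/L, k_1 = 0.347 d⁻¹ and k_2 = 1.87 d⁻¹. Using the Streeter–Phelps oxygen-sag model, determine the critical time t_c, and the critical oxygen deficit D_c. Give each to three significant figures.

With k_2/k_1 = 5.389 and 1 − D₀(k_2−k_1)/(k_1 L₀) = 0.8953,
t_c = ln(5.389 × 0.8953) / (1.87 − 0.347) = ln(4.825) / 1.523 = 1.574/1.523 = 1.033 d.
D_c = (k_1/k_2) L₀ e^(−k_1 t_c) = (0.347/1.87) × 26.9 × e^(−0.347×1.033) = 0.1856 × 26.9 × 0.6987 = 3.488 mg/L.

t_c ≈ 1.03 d; D_c ≈ 3.49 mg/L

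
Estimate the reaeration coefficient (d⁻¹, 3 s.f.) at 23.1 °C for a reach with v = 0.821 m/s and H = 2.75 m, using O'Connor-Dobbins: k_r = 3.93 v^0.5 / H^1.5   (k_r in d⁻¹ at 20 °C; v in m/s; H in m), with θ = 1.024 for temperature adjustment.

k_r ≈ 0.840 d⁻¹

k_r(20) = 3.93 × 0.821^0.5 / 2.75^1.5 = 3.93 × 0.9061 / 4.560 = 0.7808 d⁻¹.
k_r(23.1) = 0.7808 × 1.024^(23.1−20) = 0.7808 × 1.076 = 0.8404 d⁻¹.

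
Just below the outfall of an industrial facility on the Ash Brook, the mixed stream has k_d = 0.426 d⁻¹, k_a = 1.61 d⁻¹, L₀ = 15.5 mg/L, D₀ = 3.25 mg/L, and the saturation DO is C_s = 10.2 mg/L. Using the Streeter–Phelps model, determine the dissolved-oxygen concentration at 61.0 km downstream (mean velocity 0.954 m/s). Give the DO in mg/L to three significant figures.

DO ≈ 6.84 mg/L

Travel time t = x/v = 61.0 km / (0.954 m/s) = 61000 m / 0.954 m/s = 63940 s = 0.7401 d.
k_d L₀/(k_a−k_d) = 0.426×15.5/(1.61−0.426) = 6.603/1.184 = 5.577 mg/L.
e^(−k_d t) = e^(−0.426×0.7401) = 0.7296; e^(−k_a t) = e^(−1.61×0.7401) = 0.3038.
D = 5.577 × (0.7296 − 0.3038) + 3.25 × 0.3038 = 2.375 + 0.9872 = 3.362 mg/L.
DO = C_s − D = 10.2 − 3.362 = 6.838 mg/L.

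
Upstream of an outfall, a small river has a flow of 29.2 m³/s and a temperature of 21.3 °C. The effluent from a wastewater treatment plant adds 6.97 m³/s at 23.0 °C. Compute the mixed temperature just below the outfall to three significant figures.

Flow-weighted mixing: C = (Q_r C_r + Q_w C_w)/(Q_r + Q_w)
= (29.2×21.3 + 6.97×23.0)/(29.2 + 6.97) = 782.3/36.17 = 21.63 °C.

21.6 °C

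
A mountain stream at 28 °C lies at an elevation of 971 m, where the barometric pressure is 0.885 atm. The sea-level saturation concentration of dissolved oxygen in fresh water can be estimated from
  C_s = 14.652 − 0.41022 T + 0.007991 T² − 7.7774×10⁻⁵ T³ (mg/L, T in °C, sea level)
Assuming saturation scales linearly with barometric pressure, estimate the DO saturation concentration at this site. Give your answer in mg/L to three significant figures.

C_s ≈ 6.84 mg/L

At sea level: C_s = 14.652 − 0.41022×28 + 0.007991×28² − 7.7774×10⁻⁵×28³ = 7.723 mg/L.
Pressure correction: C_s' = 7.723 × 0.885 = 6.835 mg/L.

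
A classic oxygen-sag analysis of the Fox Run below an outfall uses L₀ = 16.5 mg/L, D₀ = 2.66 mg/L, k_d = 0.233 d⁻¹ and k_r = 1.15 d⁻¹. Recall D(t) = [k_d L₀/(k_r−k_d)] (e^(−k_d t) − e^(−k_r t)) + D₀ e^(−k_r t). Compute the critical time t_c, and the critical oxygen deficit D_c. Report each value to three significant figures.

At the critical point dD/dt = 0, so k_d L₀ e^(−k_d t) = k_r D. Substituting D(t) from the Streeter–Phelps equation and solving for t gives
t_c = ln[(k_r/k_d)(1 − D₀(k_r−k_d)/(k_d L₀))] / (k_r−k_d).
Here k_r−k_d = 0.9170 d⁻¹ and 1 − D₀(k_r−k_d)/(k_d L₀) = 1 − 2.66×0.9170/(0.233×16.5) = 0.3655, so
t_c = ln(4.936 × 0.3655) / 0.9170 = 0.5901 / 0.9170 = 0.6435 d.
L(t_c) = L₀ e^(−k_d t_c) = 16.5 × 0.8608 = 14.20 mg/L, and at the critical point k_r D_c = k_d L, so D_c = (0.233/1.15) × 14.20 = 2.878 mg/L.

t_c ≈ 0.643 d; D_c ≈ 2.88 mg/L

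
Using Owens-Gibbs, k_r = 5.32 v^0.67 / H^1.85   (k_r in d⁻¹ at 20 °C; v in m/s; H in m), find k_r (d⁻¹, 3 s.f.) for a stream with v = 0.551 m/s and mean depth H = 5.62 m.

k_r ≈ 0.146 d⁻¹

k_r = 5.32 × 0.551^0.67 / 5.62^1.85 = 5.32 × 0.6708 / 24.38 = 0.1464 d⁻¹.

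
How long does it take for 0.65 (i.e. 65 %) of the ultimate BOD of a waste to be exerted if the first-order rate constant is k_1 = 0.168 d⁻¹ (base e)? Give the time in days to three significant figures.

t ≈ 6.25 d

y/L₀ = 1 − e^(−k_1 t) = 0.65 ⇒ e^(−k_1 t) = 0.350
t = −ln(0.350) / 0.168 = 1.050 / 0.168 = 6.249 d.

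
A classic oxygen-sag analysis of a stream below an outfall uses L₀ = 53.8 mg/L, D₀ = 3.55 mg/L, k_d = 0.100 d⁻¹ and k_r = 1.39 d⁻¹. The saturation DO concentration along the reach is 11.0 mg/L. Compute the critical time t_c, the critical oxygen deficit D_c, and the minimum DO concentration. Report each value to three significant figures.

t_c = [1/(k_r−k_d)] ln[(k_r/k_d)(1 − D₀(k_r−k_d)/(k_d L₀))]
= [1/(1.39−0.100)] ln[(1.39/0.100)(1 − 3.55×1.290/(0.100×53.8))]
= (1/1.290) ln[13.90 × 0.1488] = 0.7752 × ln(2.068) = 0.7752 × 0.7267 = 0.5633 d.
L(t_c) = L₀ e^(−k_d t_c) = 53.8 × 0.9452 = 50.85 mg/L, and at the critical point k_r D_c = k_d L, so D_c = (0.100/1.39) × 50.85 = 3.658 mg/L.
Minimum DO = C_s − D_c = 11.0 − 3.658 = 7.342 mg/L.

t_c ≈ 0.563 d; D_c ≈ 3.66 mg/L; min DO ≈ 7.34 mg/L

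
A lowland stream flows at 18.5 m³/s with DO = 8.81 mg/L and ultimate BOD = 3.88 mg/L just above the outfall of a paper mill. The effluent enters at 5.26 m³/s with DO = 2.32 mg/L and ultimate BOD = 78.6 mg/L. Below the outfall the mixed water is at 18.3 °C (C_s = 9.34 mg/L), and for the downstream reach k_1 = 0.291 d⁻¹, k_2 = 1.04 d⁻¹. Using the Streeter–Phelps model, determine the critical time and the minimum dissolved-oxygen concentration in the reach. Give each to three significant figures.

t_c ≈ 1.32 d; minimum DO ≈ 5.45 mg/L

Mixed DO = (18.5×8.81 + 5.26×2.32)/(18.5+5.26) = 175.2/23.76 = 7.373 mg/L.
Mixed L₀ = (18.5×3.88 + 5.26×78.6)/(23.76) = 485.2/23.76 = 20.42 mg/L.
Initial deficit D₀ = C_s − DO₀ = 9.34 − 7.373 = 1.967 mg/L.
t_c = (1/0.7490) ln[(1.04/0.291)(1 − 1.967×0.7490/(0.291×20.42))] = 1.335 × ln(2.688) = 1.320 d.
D_c = (0.291/1.04) × 20.42 × e^(−0.291×1.320) = 0.2798 × 20.42 × 0.6810 = 3.891 mg/L.
Minimum DO = 9.34 − 3.891 = 5.449 mg/L.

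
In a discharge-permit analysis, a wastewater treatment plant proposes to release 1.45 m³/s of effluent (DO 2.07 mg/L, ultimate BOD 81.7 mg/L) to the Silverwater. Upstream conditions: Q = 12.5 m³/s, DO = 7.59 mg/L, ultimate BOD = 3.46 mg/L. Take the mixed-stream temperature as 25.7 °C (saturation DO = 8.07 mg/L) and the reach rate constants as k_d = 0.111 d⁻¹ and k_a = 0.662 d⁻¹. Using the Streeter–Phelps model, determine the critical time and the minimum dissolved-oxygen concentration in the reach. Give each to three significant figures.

Mixed DO = (12.5×7.59 + 1.45×2.07)/(12.5+1.45) = 97.88/13.95 = 7.016 mg/L.
Mixed L₀ = (12.5×3.46 + 1.45×81.7)/(13.95) = 161.7/13.95 = 11.59 mg/L.
Initial deficit D₀ = C_s − DO₀ = 8.07 − 7.016 = 1.054 mg/L.
t_c = (1/0.5510) ln[(0.662/0.111)(1 − 1.054×0.5510/(0.111×11.59))] = 1.815 × ln(3.273) = 2.152 d.
D_c = (0.111/0.662) × 11.59 × e^(−0.111×2.152) = 0.1677 × 11.59 × 0.7875 = 1.531 mg/L.
Minimum DO = 8.07 − 1.531 = 6.539 mg/L.

t_c ≈ 2.15 d; minimum DO ≈ 6.54 mg/L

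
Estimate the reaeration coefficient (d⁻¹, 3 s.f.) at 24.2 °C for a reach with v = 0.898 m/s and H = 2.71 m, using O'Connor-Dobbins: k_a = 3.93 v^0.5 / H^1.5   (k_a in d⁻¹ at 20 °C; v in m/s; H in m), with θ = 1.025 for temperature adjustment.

k_a(20) = 3.93 × 0.898^0.5 / 2.71^1.5 = 3.93 × 0.9476 / 4.461 = 0.8348 d⁻¹.
k_a(24.2) = 0.8348 × 1.025^(24.2−20) = 0.8348 × 1.109 = 0.9260 d⁻¹.

k_a ≈ 0.926 d⁻¹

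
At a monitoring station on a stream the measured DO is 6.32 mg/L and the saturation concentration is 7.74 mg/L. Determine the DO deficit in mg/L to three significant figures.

D = C_s − C = 7.74 − 6.32 = 1.42 mg/L.

D ≈ 1.42 mg/L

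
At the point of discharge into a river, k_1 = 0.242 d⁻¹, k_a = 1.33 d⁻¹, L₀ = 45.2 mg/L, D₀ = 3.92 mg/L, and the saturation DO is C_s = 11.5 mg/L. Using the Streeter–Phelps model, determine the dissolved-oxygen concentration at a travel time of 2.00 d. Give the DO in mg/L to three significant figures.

DO ≈ 5.73 mg/L

k_1 L₀/(k_a−k_1) = 0.242×45.2/(1.33−0.242) = 10.94/1.088 = 10.05 mg/L.
e^(−k_1 t) = e^(−0.242×2.000) = 0.6163; e^(−k_a t) = e^(−1.33×2.000) = 0.06995.
D = 10.05 × (0.6163 − 0.06995) + 3.92 × 0.06995 = 5.493 + 0.2742 = 5.767 mg/L.
DO = C_s − D = 11.5 − 5.767 = 5.733 mg/L.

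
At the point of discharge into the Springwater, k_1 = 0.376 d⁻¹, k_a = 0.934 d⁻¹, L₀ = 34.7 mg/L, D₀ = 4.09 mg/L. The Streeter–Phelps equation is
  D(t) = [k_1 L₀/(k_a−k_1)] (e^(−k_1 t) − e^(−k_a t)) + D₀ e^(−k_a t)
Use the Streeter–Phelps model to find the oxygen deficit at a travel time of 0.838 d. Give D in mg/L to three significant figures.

k_1 L₀/(k_a−k_1) = 0.376×34.7/(0.934−0.376) = 13.05/0.5580 = 23.38 mg/L.
e^(−k_1 t) = e^(−0.376×0.8380) = 0.7297; e^(−k_a t) = e^(−0.934×0.8380) = 0.4572.
D = 23.38 × (0.7297 − 0.4572) + 4.09 × 0.4572 = 6.373 + 1.870 = 8.243 mg/L.

D ≈ 8.24 mg/L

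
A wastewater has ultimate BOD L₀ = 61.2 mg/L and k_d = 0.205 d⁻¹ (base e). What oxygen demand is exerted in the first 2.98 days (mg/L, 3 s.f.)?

y_t = L₀(1 − e^(−k_d t)) = 61.2 × (1 − e^(−0.205×2.98))
= 61.2 × (1 − 0.5429) = 61.2 × 0.4571 = 27.98 mg/L.

y ≈ 28.0 mg/L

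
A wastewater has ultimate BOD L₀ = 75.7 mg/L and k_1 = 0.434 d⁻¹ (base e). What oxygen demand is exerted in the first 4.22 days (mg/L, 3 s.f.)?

y_t = L₀(1 − e^(−k_1 t)) = 75.7 × (1 − e^(−0.434×4.22))
= 75.7 × (1 − 0.1602) = 75.7 × 0.8398 = 63.57 mg/L.

y ≈ 63.6 mg/L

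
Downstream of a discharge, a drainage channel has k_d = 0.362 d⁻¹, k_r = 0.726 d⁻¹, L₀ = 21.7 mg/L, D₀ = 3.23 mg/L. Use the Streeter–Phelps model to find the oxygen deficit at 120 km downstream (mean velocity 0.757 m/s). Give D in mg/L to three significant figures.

D ≈ 6.26 mg/L

Travel time t = x/v = 120 km / (0.757 m/s) = 120000 m / 0.757 m/s = 158500 s = 1.835 d.
k_d L₀/(k_r−k_d) = 0.362×21.7/(0.726−0.362) = 7.855/0.3640 = 21.58 mg/L.
e^(−k_d t) = e^(−0.362×1.835) = 0.5147; e^(−k_r t) = e^(−0.726×1.835) = 0.2639.
D = 21.58 × (0.5147 − 0.2639) + 3.23 × 0.2639 = 5.411 + 0.8525 = 6.264 mg/L.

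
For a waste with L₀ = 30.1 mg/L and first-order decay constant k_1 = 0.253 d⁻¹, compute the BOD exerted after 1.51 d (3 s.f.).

y_t = L₀(1 − e^(−k_1 t)) = 30.1 × (1 − e^(−0.253×1.51))
= 30.1 × (1 − 0.6825) = 30.1 × 0.3175 = 9.558 mg/L.

y ≈ 9.56 mg/L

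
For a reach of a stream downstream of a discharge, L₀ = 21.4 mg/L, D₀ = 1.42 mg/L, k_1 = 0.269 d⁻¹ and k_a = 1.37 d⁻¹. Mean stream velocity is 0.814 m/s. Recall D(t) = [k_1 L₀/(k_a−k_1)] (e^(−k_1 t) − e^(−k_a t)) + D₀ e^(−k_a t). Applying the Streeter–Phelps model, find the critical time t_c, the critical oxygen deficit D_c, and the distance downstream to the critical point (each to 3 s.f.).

t_c ≈ 1.19 d; D_c ≈ 3.05 mg/L; x_c ≈ 83.7 km

t_c = [1/(k_a−k_1)] ln[(k_a/k_1)(1 − D₀(k_a−k_1)/(k_1 L₀))]
= [1/(1.37−0.269)] ln[(1.37/0.269)(1 − 1.42×1.101/(0.269×21.4))]
= (1/1.101) ln[5.093 × 0.7284] = 0.9083 × ln(3.710) = 0.9083 × 1.311 = 1.191 d.
D_c = (k_1/k_a) L₀ e^(−k_1 t_c) = (0.269/1.37) × 21.4 × e^(−0.269×1.191) = 0.1964 × 21.4 × 0.7259 = 3.050 mg/L.
x_c = v t_c = 0.814 m/s × 1.191 d × 86400 s/d = 83740 m ≈ 83.7 km.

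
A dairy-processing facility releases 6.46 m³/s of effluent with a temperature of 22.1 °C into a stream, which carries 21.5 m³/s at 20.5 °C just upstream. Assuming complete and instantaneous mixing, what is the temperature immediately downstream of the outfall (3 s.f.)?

Flow-weighted mixing: C = (Q_r C_r + Q_w C_w)/(Q_r + Q_w)
= (21.5×20.5 + 6.46×22.1)/(21.5 + 6.46) = 583.5/27.96 = 20.87 °C.

20.9 °C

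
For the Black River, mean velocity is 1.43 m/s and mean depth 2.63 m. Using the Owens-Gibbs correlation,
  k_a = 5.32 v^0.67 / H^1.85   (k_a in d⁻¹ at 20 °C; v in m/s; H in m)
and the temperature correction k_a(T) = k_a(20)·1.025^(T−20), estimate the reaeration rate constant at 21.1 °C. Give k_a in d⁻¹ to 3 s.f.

k_a(20) = 5.32 × 1.43^0.67 / 2.63^1.85 = 5.32 × 1.271 / 5.983 = 1.130 d⁻¹.
k_a(21.1) = 1.130 × 1.025^(21.1−20) = 1.130 × 1.028 = 1.161 d⁻¹.

k_a ≈ 1.16 d⁻¹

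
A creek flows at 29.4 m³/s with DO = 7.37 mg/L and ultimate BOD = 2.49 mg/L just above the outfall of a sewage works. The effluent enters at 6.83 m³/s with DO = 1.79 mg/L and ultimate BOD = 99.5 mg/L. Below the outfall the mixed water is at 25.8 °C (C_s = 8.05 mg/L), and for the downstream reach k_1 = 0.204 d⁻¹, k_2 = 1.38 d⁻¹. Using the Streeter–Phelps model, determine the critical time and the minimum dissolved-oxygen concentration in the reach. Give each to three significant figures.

Mixed DO = (29.4×7.37 + 6.83×1.79)/(29.4+6.83) = 228.9/36.23 = 6.318 mg/L.
Mixed L₀ = (29.4×2.49 + 6.83×99.5)/(36.23) = 752.8/36.23 = 20.78 mg/L.
Initial deficit D₀ = C_s − DO₀ = 8.05 − 6.318 = 1.732 mg/L.
t_c = (1/1.176) ln[(1.38/0.204)(1 − 1.732×1.176/(0.204×20.78))] = 0.8503 × ln(3.514) = 1.069 d.
D_c = (0.204/1.38) × 20.78 × e^(−0.204×1.069) = 0.1478 × 20.78 × 0.8041 = 2.470 mg/L.
Minimum DO = 8.05 − 2.470 = 5.580 mg/L.

t_c ≈ 1.07 d; minimum DO ≈ 5.58 mg/L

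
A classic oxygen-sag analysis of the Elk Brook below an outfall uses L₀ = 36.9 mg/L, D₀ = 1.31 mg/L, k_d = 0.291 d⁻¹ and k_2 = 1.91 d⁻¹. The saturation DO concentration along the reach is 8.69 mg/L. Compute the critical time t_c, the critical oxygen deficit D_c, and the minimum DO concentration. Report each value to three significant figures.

t_c = [1/(k_2−k_d)] ln[(k_2/k_d)(1 − D₀(k_2−k_d)/(k_d L₀))]
= [1/(1.91−0.291)] ln[(1.91/0.291)(1 − 1.31×1.619/(0.291×36.9))]
= (1/1.619) ln[6.564 × 0.8025] = 0.6177 × ln(5.267) = 0.6177 × 1.661 = 1.026 d.
D_c = (k_d/k_2) L₀ e^(−k_d t_c) = (0.291/1.91) × 36.9 × e^(−0.291×1.026) = 0.1524 × 36.9 × 0.7418 = 4.171 mg/L.
Minimum DO = C_s − D_c = 8.69 − 4.171 = 4.519 mg/L.

t_c ≈ 1.03 d; D_c ≈ 4.17 mg/L; min DO ≈ 4.52 mg/L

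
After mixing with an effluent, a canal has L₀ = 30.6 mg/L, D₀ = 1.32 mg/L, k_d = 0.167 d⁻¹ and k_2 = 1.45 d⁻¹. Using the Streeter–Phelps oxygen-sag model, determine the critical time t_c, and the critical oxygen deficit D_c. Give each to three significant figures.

t_c ≈ 1.37 d; D_c ≈ 2.80 mg/L

At the critical point dD/dt = 0, so k_d L₀ e^(−k_d t) = k_2 D. Substituting D(t) from the Streeter–Phelps equation and solving for t gives
t_c = ln[(k_2/k_d)(1 − D₀(k_2−k_d)/(k_d L₀))] / (k_2−k_d).
Here k_2−k_d = 1.283 d⁻¹ and 1 − D₀(k_2−k_d)/(k_d L₀) = 1 − 1.32×1.283/(0.167×30.6) = 0.6686, so
t_c = ln(8.683 × 0.6686) / 1.283 = 1.759 / 1.283 = 1.371 d.
L(t_c) = L₀ e^(−k_d t_c) = 30.6 × 0.7954 = 24.34 mg/L, and at the critical point k_2 D_c = k_d L, so D_c = (0.167/1.45) × 24.34 = 2.803 mg/L.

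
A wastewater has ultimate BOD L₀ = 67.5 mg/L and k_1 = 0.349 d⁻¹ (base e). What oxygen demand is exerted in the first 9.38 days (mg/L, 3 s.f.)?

y_t = L₀(1 − e^(−k_1 t)) = 67.5 × (1 − e^(−0.349×9.38))
= 67.5 × (1 − 0.03787) = 67.5 × 0.9621 = 64.94 mg/L.

y ≈ 64.9 mg/L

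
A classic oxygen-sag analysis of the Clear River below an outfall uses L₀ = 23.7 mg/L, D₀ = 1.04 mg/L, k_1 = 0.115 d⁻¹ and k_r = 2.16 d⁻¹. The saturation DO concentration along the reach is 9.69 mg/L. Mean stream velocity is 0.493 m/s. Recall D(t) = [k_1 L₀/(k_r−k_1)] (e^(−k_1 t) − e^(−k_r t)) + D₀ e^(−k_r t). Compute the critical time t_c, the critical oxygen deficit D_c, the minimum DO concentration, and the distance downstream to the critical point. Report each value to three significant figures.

With k_r/k_1 = 18.78 and 1 − D₀(k_r−k_1)/(k_1 L₀) = 0.2197,
t_c = ln(18.78 × 0.2197) / (2.16 − 0.115) = ln(4.126) / 2.045 = 1.417/2.045 = 0.6930 d.
L(t_c) = L₀ e^(−k_1 t_c) = 23.7 × 0.9234 = 21.88 mg/L, and at the critical point k_r D_c = k_1 L, so D_c = (0.115/2.16) × 21.88 = 1.165 mg/L.
Minimum DO = C_s − D_c = 9.69 − 1.165 = 8.525 mg/L.
x_c = v t_c = 0.493 m/s × 0.6930 d × 86400 s/d = 29520 m ≈ 29.5 km.

t_c ≈ 0.693 d; D_c ≈ 1.17 mg/L; min DO ≈ 8.52 mg/L; x_c ≈ 29.5 km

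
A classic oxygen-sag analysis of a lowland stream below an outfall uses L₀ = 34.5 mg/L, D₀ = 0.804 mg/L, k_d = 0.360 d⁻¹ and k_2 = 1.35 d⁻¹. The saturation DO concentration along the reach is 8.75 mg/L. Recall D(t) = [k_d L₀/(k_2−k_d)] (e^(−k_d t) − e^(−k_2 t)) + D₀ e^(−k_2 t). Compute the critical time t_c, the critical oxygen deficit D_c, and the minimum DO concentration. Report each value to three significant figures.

With k_2/k_d = 3.750 and 1 − D₀(k_2−k_d)/(k_d L₀) = 0.9359,
t_c = ln(3.750 × 0.9359) / (1.35 − 0.360) = ln(3.510) / 0.9900 = 1.256/0.9900 = 1.268 d.
D_c = (k_d/k_2) L₀ e^(−k_d t_c) = (0.360/1.35) × 34.5 × e^(−0.360×1.268) = 0.2667 × 34.5 × 0.6335 = 5.828 mg/L.
Minimum DO = C_s − D_c = 8.75 − 5.828 = 2.922 mg/L.

t_c ≈ 1.27 d; D_c ≈ 5.83 mg/L; min DO ≈ 2.92 mg/L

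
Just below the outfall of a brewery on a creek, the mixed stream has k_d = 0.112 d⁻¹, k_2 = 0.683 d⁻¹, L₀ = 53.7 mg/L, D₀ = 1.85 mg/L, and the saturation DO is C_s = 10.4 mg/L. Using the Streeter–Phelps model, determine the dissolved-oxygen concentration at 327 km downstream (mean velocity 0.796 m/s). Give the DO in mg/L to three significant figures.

DO ≈ 4.55 mg/L

Travel time t = x/v = 327 km / (0.796 m/s) = 327000 m / 0.796 m/s = 410800 s = 4.755 d.
k_d L₀/(k_2−k_d) = 0.112×53.7/(0.683−0.112) = 6.014/0.5710 = 10.53 mg/L.
e^(−k_d t) = e^(−0.112×4.755) = 0.5871; e^(−k_2 t) = e^(−0.683×4.755) = 0.03887.
D = 10.53 × (0.5871 − 0.03887) + 1.85 × 0.03887 = 5.775 + 0.07192 = 5.847 mg/L.
DO = C_s − D = 10.4 − 5.847 = 4.553 mg/L.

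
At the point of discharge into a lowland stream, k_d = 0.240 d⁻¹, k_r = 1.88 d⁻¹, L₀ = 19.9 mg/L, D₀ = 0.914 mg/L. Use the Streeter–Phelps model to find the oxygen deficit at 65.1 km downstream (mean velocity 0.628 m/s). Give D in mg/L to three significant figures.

D ≈ 1.97 mg/L

Travel time t = x/v = 65.1 km / (0.628 m/s) = 65100 m / 0.628 m/s = 103700 s = 1.200 d.
k_d L₀/(k_r−k_d) = 0.240×19.9/(1.88−0.240) = 4.776/1.640 = 2.912 mg/L.
e^(−k_d t) = e^(−0.240×1.200) = 0.7498; e^(−k_r t) = e^(−1.88×1.200) = 0.1048.
D = 2.912 × (0.7498 − 0.1048) + 0.914 × 0.1048 = 1.878 + 0.09580 = 1.974 mg/L.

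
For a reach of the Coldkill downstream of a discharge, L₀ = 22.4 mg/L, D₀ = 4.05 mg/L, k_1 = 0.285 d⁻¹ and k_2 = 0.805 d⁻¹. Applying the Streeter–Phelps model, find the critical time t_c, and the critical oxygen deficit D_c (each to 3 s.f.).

With k_2/k_1 = 2.825 and 1 − D₀(k_2−k_1)/(k_1 L₀) = 0.6701,
t_c = ln(2.825 × 0.6701) / (0.805 − 0.285) = ln(1.893) / 0.5200 = 0.6380/0.5200 = 1.227 d.
D_c = (k_1/k_2) L₀ e^(−k_1 t_c) = (0.285/0.805) × 22.4 × e^(−0.285×1.227) = 0.3540 × 22.4 × 0.7049 = 5.590 mg/L.

t_c ≈ 1.23 d; D_c ≈ 5.59 mg/L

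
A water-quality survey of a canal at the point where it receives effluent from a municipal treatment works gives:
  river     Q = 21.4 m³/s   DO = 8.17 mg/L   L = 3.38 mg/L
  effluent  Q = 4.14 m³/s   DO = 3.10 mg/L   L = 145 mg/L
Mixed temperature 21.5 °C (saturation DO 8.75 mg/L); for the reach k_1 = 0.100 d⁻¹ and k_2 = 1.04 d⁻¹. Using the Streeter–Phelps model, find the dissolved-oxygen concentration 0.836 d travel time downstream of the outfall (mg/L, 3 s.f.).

Mixed DO = (21.4×8.17 + 4.14×3.10)/(21.4+4.14) = 187.7/25.54 = 7.348 mg/L.
Mixed L₀ = (21.4×3.38 + 4.14×145)/(25.54) = 672.6/25.54 = 26.34 mg/L.
Initial deficit D₀ = C_s − DO₀ = 8.75 − 7.348 = 1.402 mg/L.
D(0.836) = [0.100×26.34/(1.04−0.100)](e^(−0.100×0.836) − e^(−1.04×0.836)) + 1.402 e^(−1.04×0.836)
= 2.802 × (0.9198 − 0.4192) + 1.402 × 0.4192 = 1.990 mg/L.
DO = 8.75 − 1.990 = 6.760 mg/L.

DO ≈ 6.76 mg/L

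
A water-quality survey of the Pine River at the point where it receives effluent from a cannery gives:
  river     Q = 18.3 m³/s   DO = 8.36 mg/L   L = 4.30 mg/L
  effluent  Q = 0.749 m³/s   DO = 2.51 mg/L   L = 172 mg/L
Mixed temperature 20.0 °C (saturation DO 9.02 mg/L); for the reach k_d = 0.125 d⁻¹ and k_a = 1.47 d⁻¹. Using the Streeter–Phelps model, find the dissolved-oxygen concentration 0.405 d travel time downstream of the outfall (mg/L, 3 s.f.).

Mixed DO = (18.3×8.36 + 0.749×2.51)/(18.3+0.749) = 154.9/19.05 = 8.130 mg/L.
Mixed L₀ = (18.3×4.30 + 0.749×172)/(19.05) = 207.5/19.05 = 10.89 mg/L.
Initial deficit D₀ = C_s − DO₀ = 9.02 − 8.130 = 0.8900 mg/L.
D(0.405) = [0.125×10.89/(1.47−0.125)](e^(−0.125×0.405) − e^(−1.47×0.405)) + 0.8900 e^(−1.47×0.405)
= 1.012 × (0.9506 − 0.5514) + 0.8900 × 0.5514 = 0.8950 mg/L.
DO = 9.02 − 0.8950 = 8.125 mg/L.

DO ≈ 8.13 mg/L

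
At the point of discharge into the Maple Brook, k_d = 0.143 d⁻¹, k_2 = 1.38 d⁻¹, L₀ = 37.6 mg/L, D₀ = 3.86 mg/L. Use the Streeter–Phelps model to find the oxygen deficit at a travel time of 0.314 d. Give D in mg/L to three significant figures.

D ≈ 3.84 mg/L

k_d L₀/(k_2−k_d) = 0.143×37.6/(1.38−0.143) = 5.377/1.237 = 4.347 mg/L.
e^(−k_d t) = e^(−0.143×0.3140) = 0.9561; e^(−k_2 t) = e^(−1.38×0.3140) = 0.6484.
D = 4.347 × (0.9561 − 0.6484) + 3.86 × 0.6484 = 1.338 + 2.503 = 3.840 mg/L.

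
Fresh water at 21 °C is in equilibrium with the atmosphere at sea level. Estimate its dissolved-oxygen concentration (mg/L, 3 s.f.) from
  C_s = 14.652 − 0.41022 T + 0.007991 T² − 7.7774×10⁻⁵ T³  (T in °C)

C_s = 14.652 − 0.41022×21 + 0.007991×21² − 7.7774×10⁻⁵×21³ = 8.841 mg/L.

C_s ≈ 8.84 mg/L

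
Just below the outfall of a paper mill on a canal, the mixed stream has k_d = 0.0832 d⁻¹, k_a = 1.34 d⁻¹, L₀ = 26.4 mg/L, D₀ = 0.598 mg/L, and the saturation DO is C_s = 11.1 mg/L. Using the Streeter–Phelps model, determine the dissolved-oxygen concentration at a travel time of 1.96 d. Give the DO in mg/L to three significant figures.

k_d L₀/(k_a−k_d) = 0.0832×26.4/(1.34−0.0832) = 2.196/1.257 = 1.748 mg/L.
e^(−k_d t) = e^(−0.0832×1.960) = 0.8495; e^(−k_a t) = e^(−1.34×1.960) = 0.07234.
D = 1.748 × (0.8495 − 0.07234) + 0.598 × 0.07234 = 1.358 + 0.04326 = 1.402 mg/L.
DO = C_s − D = 11.1 − 1.402 = 9.698 mg/L.

DO ≈ 9.70 mg/L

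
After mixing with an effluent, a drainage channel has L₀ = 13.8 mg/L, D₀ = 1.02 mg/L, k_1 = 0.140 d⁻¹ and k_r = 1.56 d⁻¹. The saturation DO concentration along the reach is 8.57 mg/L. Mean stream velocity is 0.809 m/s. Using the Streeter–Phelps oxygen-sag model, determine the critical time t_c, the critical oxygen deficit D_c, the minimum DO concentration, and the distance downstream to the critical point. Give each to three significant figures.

With k_r/k_1 = 11.14 and 1 − D₀(k_r−k_1)/(k_1 L₀) = 0.2503,
t_c = ln(11.14 × 0.2503) / (1.56 − 0.140) = ln(2.789) / 1.420 = 1.026/1.420 = 0.7224 d.
D_c = (k_1/k_r) L₀ e^(−k_1 t_c) = (0.140/1.56) × 13.8 × e^(−0.140×0.7224) = 0.08974 × 13.8 × 0.9038 = 1.119 mg/L.
Minimum DO = C_s − D_c = 8.57 − 1.119 = 7.451 mg/L.
x_c = v t_c = 0.809 m/s × 0.7224 d × 86400 s/d = 50490 m ≈ 50.5 km.

t_c ≈ 0.722 d; D_c ≈ 1.12 mg/L; min DO ≈ 7.45 mg/L; x_c ≈ 50.5 km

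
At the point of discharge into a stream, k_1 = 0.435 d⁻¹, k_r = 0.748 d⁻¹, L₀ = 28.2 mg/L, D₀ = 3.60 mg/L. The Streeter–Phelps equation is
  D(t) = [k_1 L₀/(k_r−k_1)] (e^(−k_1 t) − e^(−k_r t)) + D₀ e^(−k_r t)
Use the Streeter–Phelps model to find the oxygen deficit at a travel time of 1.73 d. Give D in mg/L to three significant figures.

D ≈ 8.71 mg/L

k_1 L₀/(k_r−k_1) = 0.435×28.2/(0.748−0.435) = 12.27/0.3130 = 39.19 mg/L.
e^(−k_1 t) = e^(−0.435×1.730) = 0.4712; e^(−k_r t) = e^(−0.748×1.730) = 0.2742.
D = 39.19 × (0.4712 − 0.2742) + 3.60 × 0.2742 = 7.721 + 0.9870 = 8.708 mg/L.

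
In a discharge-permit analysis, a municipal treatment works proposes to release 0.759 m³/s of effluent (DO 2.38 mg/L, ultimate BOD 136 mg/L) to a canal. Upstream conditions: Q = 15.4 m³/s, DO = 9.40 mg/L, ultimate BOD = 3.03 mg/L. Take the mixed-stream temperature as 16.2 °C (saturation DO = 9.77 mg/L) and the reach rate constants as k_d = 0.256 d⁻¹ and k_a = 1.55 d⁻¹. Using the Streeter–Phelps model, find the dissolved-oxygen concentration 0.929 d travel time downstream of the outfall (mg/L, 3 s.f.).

DO ≈ 8.59 mg/L

Mixed DO = (15.4×9.40 + 0.759×2.38)/(15.4+0.759) = 146.6/16.16 = 9.070 mg/L.
Mixed L₀ = (15.4×3.03 + 0.759×136)/(16.16) = 149.9/16.16 = 9.276 mg/L.
Initial deficit D₀ = C_s − DO₀ = 9.77 − 9.070 = 0.6997 mg/L.
D(0.929) = [0.256×9.276/(1.55−0.256)](e^(−0.256×0.929) − e^(−1.55×0.929)) + 0.6997 e^(−1.55×0.929)
= 1.835 × (0.7883 − 0.2369) + 0.6997 × 0.2369 = 1.178 mg/L.
DO = 9.77 − 1.178 = 8.592 mg/L.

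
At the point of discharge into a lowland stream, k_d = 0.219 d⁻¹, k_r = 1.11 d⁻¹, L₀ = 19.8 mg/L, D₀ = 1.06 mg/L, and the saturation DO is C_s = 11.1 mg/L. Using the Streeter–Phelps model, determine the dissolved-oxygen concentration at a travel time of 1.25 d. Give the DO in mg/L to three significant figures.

DO ≈ 8.35 mg/L

k_d L₀/(k_r−k_d) = 0.219×19.8/(1.11−0.219) = 4.336/0.8910 = 4.867 mg/L.
e^(−k_d t) = e^(−0.219×1.250) = 0.7605; e^(−k_r t) = e^(−1.11×1.250) = 0.2497.
D = 4.867 × (0.7605 − 0.2497) + 1.06 × 0.2497 = 2.486 + 0.2647 = 2.751 mg/L.
DO = C_s − D = 11.1 − 2.751 = 8.349 mg/L.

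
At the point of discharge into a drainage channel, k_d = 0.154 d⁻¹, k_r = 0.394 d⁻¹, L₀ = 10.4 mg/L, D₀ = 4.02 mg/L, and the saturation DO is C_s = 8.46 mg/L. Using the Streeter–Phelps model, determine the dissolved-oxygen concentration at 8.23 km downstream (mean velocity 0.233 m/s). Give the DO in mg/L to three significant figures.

Travel time t = x/v = 8.23 km / (0.233 m/s) = 8230 m / 0.233 m/s = 35320 s = 0.4088 d.
k_d L₀/(k_r−k_d) = 0.154×10.4/(0.394−0.154) = 1.602/0.2400 = 6.673 mg/L.
e^(−k_d t) = e^(−0.154×0.4088) = 0.9390; e^(−k_r t) = e^(−0.394×0.4088) = 0.8512.
D = 6.673 × (0.9390 − 0.8512) + 4.02 × 0.8512 = 0.5856 + 3.422 = 4.008 mg/L.
DO = C_s − D = 8.46 − 4.008 = 4.452 mg/L.

DO ≈ 4.45 mg/L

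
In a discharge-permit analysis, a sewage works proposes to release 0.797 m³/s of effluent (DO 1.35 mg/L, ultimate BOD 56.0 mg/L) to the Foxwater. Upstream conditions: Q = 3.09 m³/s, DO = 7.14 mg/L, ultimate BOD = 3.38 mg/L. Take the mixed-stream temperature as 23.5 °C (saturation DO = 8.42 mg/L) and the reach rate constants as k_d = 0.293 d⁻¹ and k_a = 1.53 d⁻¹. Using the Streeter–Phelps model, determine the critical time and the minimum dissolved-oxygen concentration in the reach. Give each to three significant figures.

Mixed DO = (3.09×7.14 + 0.797×1.35)/(3.09+0.797) = 23.14/3.887 = 5.953 mg/L.
Mixed L₀ = (3.09×3.38 + 0.797×56.0)/(3.887) = 55.08/3.887 = 14.17 mg/L.
Initial deficit D₀ = C_s − DO₀ = 8.42 − 5.953 = 2.467 mg/L.
t_c = (1/1.237) ln[(1.53/0.293)(1 − 2.467×1.237/(0.293×14.17))] = 0.8084 × ln(1.383) = 0.2622 d.
D_c = (0.293/1.53) × 14.17 × e^(−0.293×0.2622) = 0.1915 × 14.17 × 0.9260 = 2.513 mg/L.
Minimum DO = 8.42 − 2.513 = 5.907 mg/L.

t_c ≈ 0.262 d; minimum DO ≈ 5.91 mg/L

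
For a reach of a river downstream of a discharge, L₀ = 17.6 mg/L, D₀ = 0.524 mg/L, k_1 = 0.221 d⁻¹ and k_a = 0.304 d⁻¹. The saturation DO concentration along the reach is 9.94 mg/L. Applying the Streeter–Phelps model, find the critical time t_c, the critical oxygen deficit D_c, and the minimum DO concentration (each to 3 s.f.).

With k_a/k_1 = 1.376 and 1 − D₀(k_a−k_1)/(k_1 L₀) = 0.9888,
t_c = ln(1.376 × 0.9888) / (0.304 − 0.221) = ln(1.360) / 0.08300 = 0.3076/0.08300 = 3.706 d.
D_c = (k_1/k_a) L₀ e^(−k_1 t_c) = (0.221/0.304) × 17.6 × e^(−0.221×3.706) = 0.7270 × 17.6 × 0.4408 = 5.640 mg/L.
Minimum DO = C_s − D_c = 9.94 − 5.640 = 4.300 mg/L.

t_c ≈ 3.71 d; D_c ≈ 5.64 mg/L; min DO ≈ 4.30 mg/L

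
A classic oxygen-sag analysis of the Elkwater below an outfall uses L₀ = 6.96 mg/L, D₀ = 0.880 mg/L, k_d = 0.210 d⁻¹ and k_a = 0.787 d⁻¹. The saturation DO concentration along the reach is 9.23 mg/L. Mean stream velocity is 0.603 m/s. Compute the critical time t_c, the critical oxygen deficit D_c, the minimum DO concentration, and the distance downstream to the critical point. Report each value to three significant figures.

t_c ≈ 1.55 d; D_c ≈ 1.34 mg/L; min DO ≈ 7.89 mg/L; x_c ≈ 80.8 km

With k_a/k_d = 3.748 and 1 − D₀(k_a−k_d)/(k_d L₀) = 0.6526,
t_c = ln(3.748 × 0.6526) / (0.787 − 0.210) = ln(2.446) / 0.5770 = 0.8943/0.5770 = 1.550 d.
L(t_c) = L₀ e^(−k_d t_c) = 6.96 × 0.7222 = 5.026 mg/L, and at the critical point k_a D_c = k_d L, so D_c = (0.210/0.787) × 5.026 = 1.341 mg/L.
Minimum DO = C_s − D_c = 9.23 − 1.341 = 7.889 mg/L.
x_c = v t_c = 0.603 m/s × 1.550 d × 86400 s/d = 80750 m ≈ 80.8 km.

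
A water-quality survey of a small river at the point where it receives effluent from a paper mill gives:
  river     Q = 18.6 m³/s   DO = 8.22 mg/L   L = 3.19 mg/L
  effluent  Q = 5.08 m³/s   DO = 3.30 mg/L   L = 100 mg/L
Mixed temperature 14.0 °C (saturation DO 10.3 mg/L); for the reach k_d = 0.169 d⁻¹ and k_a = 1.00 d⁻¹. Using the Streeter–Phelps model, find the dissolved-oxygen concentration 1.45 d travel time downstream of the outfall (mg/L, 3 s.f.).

DO ≈ 6.89 mg/L

Mixed DO = (18.6×8.22 + 5.08×3.30)/(18.6+5.08) = 169.7/23.68 = 7.165 mg/L.
Mixed L₀ = (18.6×3.19 + 5.08×100)/(23.68) = 567.3/23.68 = 23.96 mg/L.
Initial deficit D₀ = C_s − DO₀ = 10.3 − 7.165 = 3.135 mg/L.
D(1.45) = [0.169×23.96/(1.00−0.169)](e^(−0.169×1.45) − e^(−1.00×1.45)) + 3.135 e^(−1.00×1.45)
= 4.872 × (0.7827 − 0.2346) + 3.135 × 0.2346 = 3.406 mg/L.
DO = 10.3 − 3.406 = 6.894 mg/L.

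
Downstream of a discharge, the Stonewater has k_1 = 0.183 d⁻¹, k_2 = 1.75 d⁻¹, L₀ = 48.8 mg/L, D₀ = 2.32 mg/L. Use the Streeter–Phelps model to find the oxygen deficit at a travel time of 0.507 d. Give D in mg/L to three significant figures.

D ≈ 3.80 mg/L

k_1 L₀/(k_2−k_1) = 0.183×48.8/(1.75−0.183) = 8.930/1.567 = 5.699 mg/L.
e^(−k_1 t) = e^(−0.183×0.5070) = 0.9114; e^(−k_2 t) = e^(−1.75×0.5070) = 0.4118.
D = 5.699 × (0.9114 − 0.4118) + 2.32 × 0.4118 = 2.847 + 0.9553 = 3.803 mg/L.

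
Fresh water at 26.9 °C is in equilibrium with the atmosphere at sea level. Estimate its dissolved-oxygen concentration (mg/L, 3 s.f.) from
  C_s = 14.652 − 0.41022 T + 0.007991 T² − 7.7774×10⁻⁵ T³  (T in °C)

C_s = 14.652 − 0.41022×26.9 + 0.007991×26.9² − 7.7774×10⁻⁵×26.9³ = 7.886 mg/L.

C_s ≈ 7.89 mg/L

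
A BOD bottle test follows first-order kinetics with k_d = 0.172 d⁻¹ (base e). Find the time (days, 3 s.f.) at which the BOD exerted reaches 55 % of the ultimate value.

y/L₀ = 1 − e^(−k_d t) = 0.55 ⇒ e^(−k_d t) = 0.450
t = −ln(0.450) / 0.172 = 0.7985 / 0.172 = 4.642 d.

t ≈ 4.64 d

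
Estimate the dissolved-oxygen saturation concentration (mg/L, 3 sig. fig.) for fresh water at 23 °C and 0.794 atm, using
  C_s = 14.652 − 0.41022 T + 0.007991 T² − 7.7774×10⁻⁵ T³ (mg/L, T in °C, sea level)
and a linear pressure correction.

At sea level: C_s = 14.652 − 0.41022×23 + 0.007991×23² − 7.7774×10⁻⁵×23³ = 8.498 mg/L.
Pressure correction: C_s' = 8.498 × 0.794 = 6.747 mg/L.

C_s ≈ 6.75 mg/L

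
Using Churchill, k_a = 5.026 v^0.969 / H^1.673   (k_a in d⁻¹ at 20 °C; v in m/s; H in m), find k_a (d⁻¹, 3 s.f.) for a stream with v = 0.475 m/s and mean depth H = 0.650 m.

k_a ≈ 5.02 d⁻¹

k_a = 5.026 × 0.475^0.969 / 0.650^1.673 = 5.026 × 0.4861 / 0.4864 = 5.023 d⁻¹.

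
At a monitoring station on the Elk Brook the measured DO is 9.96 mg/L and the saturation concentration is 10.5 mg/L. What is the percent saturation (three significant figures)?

% saturation = C/C_s × 100 = 9.96/10.5 × 100 = 94.9 %.

94.9 % saturation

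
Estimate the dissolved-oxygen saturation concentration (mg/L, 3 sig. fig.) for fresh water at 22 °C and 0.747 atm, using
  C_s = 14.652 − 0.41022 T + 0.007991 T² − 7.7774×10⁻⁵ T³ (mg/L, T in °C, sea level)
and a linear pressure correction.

At sea level: C_s = 14.652 − 0.41022×22 + 0.007991×22² − 7.7774×10⁻⁵×22³ = 8.667 mg/L.
Pressure correction: C_s' = 8.667 × 0.747 = 6.474 mg/L.

C_s ≈ 6.47 mg/L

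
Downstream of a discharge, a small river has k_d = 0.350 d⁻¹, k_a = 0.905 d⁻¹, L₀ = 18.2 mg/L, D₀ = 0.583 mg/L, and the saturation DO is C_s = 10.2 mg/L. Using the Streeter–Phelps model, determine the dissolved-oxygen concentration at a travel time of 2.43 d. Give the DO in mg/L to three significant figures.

DO ≈ 6.50 mg/L

k_d L₀/(k_a−k_d) = 0.350×18.2/(0.905−0.350) = 6.370/0.5550 = 11.48 mg/L.
e^(−k_d t) = e^(−0.350×2.430) = 0.4272; e^(−k_a t) = e^(−0.905×2.430) = 0.1109.
D = 11.48 × (0.4272 − 0.1109) + 0.583 × 0.1109 = 3.630 + 0.06465 = 3.695 mg/L.
DO = C_s − D = 10.2 − 3.695 = 6.505 mg/L.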